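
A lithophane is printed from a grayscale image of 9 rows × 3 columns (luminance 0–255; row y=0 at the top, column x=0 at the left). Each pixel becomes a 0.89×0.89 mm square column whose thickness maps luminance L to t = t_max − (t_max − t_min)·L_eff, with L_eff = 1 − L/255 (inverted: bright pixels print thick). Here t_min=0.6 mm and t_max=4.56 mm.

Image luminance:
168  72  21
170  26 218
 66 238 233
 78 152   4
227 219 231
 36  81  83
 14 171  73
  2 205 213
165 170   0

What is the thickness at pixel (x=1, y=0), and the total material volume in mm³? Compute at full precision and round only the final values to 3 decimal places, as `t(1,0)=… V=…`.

span = t_max - t_min = 4.56 - 0.6 = 3.960
L(1,0) = 72, L_eff = 1 - 72/255 = 0.717647 (inverted)
t(1,0) = 4.56 - 3.960·0.717647 = 1.718
Σt over all 9·3 pixels = 144513/2125 ≈ 68.0061176
V = pitch²·Σt = 0.89²·144513/2125 = 53.868

t(1,0)=1.718 V=53.868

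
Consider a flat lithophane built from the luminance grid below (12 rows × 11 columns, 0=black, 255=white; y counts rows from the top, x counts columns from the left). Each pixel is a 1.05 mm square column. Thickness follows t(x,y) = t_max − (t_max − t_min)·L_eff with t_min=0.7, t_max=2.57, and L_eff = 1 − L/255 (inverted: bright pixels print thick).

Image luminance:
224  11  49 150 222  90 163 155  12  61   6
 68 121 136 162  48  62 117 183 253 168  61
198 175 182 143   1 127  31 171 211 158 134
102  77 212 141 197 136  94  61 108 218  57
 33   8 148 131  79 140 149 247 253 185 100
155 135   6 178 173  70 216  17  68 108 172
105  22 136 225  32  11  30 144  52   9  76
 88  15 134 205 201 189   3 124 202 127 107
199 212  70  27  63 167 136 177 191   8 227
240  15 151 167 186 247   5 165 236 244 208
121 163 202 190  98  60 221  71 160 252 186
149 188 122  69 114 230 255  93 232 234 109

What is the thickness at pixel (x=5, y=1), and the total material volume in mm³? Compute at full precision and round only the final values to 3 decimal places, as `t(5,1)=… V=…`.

span = t_max - t_min = 2.57 - 0.7 = 1.870
L(5,1) = 62, L_eff = 1 - 62/255 = 0.756863 (inverted)
t(5,1) = 2.57 - 1.870·0.756863 = 1.155
Σt over all 12·11 pixels = 82291/375 ≈ 219.4426667
V = pitch²·Σt = 1.05²·82291/375 = 241.936

t(5,1)=1.155 V=241.936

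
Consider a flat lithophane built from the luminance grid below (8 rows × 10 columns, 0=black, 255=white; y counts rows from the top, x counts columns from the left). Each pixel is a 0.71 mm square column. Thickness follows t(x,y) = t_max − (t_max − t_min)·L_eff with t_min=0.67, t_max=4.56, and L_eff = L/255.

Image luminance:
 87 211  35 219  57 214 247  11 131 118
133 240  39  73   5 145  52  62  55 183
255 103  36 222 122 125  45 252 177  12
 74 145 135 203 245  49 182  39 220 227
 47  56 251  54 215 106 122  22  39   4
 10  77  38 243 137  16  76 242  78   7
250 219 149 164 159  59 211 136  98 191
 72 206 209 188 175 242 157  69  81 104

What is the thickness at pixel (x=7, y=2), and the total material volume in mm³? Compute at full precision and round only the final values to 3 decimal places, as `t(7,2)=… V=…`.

span = t_max - t_min = 4.56 - 0.67 = 3.890
L(7,2) = 252, L_eff = 252/255 = 0.988235
t(7,2) = 4.56 - 3.890·0.988235 = 0.716
Σt over all 8·10 pixels = 445717/2125 ≈ 209.7491765
V = pitch²·Σt = 0.71²·445717/2125 = 105.735

t(7,2)=0.716 V=105.735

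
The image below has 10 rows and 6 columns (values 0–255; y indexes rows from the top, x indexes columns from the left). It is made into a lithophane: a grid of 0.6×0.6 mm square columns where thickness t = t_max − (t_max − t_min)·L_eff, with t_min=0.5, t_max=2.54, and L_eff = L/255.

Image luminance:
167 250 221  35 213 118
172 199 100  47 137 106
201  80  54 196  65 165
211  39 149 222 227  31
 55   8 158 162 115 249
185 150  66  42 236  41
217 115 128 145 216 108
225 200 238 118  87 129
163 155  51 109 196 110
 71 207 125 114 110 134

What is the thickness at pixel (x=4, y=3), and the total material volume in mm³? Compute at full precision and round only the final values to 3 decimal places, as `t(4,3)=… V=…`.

t(4,3)=0.724 V=30.836

span = t_max - t_min = 2.54 - 0.5 = 2.040
L(4,3) = 227, L_eff = 227/255 = 0.890196
t(4,3) = 2.54 - 2.040·0.890196 = 0.724
Σt over all 10·6 pixels = 85.656
V = pitch²·Σt = 0.6²·85.656 = 30.836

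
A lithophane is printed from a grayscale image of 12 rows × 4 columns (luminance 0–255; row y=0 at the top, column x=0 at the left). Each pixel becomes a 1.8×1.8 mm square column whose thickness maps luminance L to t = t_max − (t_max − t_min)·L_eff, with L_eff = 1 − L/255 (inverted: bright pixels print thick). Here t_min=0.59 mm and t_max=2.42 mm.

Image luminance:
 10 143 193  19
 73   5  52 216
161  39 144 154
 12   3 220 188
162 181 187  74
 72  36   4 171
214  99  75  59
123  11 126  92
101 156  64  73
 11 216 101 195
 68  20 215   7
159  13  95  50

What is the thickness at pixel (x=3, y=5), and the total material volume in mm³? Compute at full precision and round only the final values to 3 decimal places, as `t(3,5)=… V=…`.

t(3,5)=1.817 V=204.807

span = t_max - t_min = 2.42 - 0.59 = 1.830
L(3,5) = 171, L_eff = 1 - 171/255 = 0.329412 (inverted)
t(3,5) = 2.42 - 1.830·0.329412 = 1.817
Σt over all 12·4 pixels = 63.212
V = pitch²·Σt = 1.8²·63.212 = 204.807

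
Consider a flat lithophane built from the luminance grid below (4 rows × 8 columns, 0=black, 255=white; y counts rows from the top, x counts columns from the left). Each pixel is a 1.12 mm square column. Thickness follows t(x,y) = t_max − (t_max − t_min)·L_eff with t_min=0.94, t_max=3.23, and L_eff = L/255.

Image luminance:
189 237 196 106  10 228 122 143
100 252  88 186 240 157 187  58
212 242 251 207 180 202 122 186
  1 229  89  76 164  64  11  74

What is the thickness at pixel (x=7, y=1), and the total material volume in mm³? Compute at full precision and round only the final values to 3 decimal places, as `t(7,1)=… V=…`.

t(7,1)=2.709 V=75.481

span = t_max - t_min = 3.23 - 0.94 = 2.290
L(7,1) = 58, L_eff = 58/255 = 0.227451
t(7,1) = 3.23 - 2.290·0.227451 = 2.709
Σt over all 4·8 pixels = 511473/8500 ≈ 60.1732941
V = pitch²·Σt = 1.12²·511473/8500 = 75.481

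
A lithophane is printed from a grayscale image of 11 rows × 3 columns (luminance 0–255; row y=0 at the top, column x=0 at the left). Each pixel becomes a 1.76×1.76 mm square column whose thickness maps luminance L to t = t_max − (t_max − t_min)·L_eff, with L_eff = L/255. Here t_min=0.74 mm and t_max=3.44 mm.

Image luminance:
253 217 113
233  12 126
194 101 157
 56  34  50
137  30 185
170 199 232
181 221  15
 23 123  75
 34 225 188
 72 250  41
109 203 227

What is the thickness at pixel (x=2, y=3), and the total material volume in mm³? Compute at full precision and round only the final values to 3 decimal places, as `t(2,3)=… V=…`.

span = t_max - t_min = 3.44 - 0.74 = 2.700
L(2,3) = 50, L_eff = 50/255 = 0.196078
t(2,3) = 3.44 - 2.700·0.196078 = 2.911
Σt over all 11·3 pixels = 28059/425 ≈ 66.0211765
V = pitch²·Σt = 1.76²·28059/425 = 204.507

t(2,3)=2.911 V=204.507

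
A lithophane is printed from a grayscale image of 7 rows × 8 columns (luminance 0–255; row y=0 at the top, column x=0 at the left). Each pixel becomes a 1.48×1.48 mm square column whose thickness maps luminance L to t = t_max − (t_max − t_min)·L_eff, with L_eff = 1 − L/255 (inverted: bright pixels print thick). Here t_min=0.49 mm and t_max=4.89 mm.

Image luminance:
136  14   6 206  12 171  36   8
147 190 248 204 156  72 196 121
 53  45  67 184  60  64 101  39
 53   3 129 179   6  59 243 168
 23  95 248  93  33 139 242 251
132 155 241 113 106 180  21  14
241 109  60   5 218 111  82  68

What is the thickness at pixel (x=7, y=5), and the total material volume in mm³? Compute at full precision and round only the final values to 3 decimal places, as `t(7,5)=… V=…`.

t(7,5)=0.732 V=300.330

span = t_max - t_min = 4.89 - 0.49 = 4.400
L(7,5) = 14, L_eff = 1 - 14/255 = 0.945098 (inverted)
t(7,5) = 4.89 - 4.400·0.945098 = 0.732
Σt over all 7·8 pixels = 174818/1275 ≈ 137.1121569
V = pitch²·Σt = 1.48²·174818/1275 = 300.330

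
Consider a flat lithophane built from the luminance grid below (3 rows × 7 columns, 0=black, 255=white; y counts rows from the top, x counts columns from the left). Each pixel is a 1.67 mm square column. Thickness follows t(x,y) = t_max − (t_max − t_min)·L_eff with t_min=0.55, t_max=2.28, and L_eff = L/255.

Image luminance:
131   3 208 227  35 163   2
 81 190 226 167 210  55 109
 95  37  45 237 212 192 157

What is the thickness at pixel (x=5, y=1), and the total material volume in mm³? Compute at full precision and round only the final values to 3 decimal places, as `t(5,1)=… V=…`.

t(5,1)=1.907 V=80.895

span = t_max - t_min = 2.28 - 0.55 = 1.730
L(5,1) = 55, L_eff = 55/255 = 0.215686
t(5,1) = 2.28 - 1.730·0.215686 = 1.907
Σt over all 3·7 pixels = 369827/12750 ≈ 29.0060392
V = pitch²·Σt = 1.67²·369827/12750 = 80.895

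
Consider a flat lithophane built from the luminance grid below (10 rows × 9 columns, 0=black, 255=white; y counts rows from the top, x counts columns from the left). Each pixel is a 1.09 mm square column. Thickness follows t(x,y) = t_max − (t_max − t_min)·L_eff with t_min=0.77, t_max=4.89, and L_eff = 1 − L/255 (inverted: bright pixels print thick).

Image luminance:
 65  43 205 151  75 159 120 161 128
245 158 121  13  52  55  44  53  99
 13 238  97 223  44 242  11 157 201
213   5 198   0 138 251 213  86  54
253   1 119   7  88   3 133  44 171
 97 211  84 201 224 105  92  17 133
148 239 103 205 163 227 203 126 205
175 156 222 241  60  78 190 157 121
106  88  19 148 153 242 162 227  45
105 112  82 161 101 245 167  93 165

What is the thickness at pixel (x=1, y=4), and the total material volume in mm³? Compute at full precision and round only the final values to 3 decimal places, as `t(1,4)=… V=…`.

t(1,4)=0.786 V=307.965

span = t_max - t_min = 4.89 - 0.77 = 4.120
L(1,4) = 1, L_eff = 1 - 1/255 = 0.996078 (inverted)
t(1,4) = 4.89 - 4.120·0.996078 = 0.786
Σt over all 10·9 pixels = 1101633/4250 ≈ 259.2077647
V = pitch²·Σt = 1.09²·1101633/4250 = 307.965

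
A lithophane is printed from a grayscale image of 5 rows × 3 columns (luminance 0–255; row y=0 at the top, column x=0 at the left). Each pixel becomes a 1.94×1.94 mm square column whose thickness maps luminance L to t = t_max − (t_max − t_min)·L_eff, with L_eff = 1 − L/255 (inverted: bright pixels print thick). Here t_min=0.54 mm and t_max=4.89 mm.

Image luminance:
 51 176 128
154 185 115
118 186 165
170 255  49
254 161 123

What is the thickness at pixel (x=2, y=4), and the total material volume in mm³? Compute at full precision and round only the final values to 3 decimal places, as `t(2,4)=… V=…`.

span = t_max - t_min = 4.89 - 0.54 = 4.350
L(2,4) = 123, L_eff = 1 - 123/255 = 0.517647 (inverted)
t(2,4) = 4.89 - 4.350·0.517647 = 2.638
Σt over all 5·3 pixels = 4009/85 ≈ 47.1647059
V = pitch²·Σt = 1.94²·4009/85 = 177.509

t(2,4)=2.638 V=177.509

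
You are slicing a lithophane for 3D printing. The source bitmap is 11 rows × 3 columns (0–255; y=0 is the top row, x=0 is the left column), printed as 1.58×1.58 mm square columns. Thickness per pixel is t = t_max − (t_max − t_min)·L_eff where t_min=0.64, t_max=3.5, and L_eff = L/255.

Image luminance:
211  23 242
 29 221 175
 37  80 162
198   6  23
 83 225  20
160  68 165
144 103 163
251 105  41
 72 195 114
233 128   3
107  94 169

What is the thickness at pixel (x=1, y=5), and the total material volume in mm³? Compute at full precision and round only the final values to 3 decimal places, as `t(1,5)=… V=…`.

span = t_max - t_min = 3.5 - 0.64 = 2.860
L(1,5) = 68, L_eff = 68/255 = 0.266667
t(1,5) = 3.5 - 2.860·0.266667 = 2.737
Σt over all 11·3 pixels = 11913/170 ≈ 70.0764706
V = pitch²·Σt = 1.58²·11913/170 = 174.939

t(1,5)=2.737 V=174.939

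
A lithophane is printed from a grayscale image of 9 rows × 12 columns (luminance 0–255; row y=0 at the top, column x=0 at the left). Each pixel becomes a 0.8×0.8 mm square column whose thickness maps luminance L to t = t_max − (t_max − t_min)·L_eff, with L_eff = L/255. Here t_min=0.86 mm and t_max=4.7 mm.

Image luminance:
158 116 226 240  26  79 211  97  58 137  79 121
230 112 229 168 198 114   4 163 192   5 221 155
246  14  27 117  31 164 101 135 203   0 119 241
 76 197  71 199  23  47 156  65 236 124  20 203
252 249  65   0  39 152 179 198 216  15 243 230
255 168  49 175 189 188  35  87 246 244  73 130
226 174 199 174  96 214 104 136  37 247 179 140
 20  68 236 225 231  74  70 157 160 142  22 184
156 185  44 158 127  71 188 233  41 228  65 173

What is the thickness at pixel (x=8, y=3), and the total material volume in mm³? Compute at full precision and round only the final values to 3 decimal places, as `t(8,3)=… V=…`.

span = t_max - t_min = 4.7 - 0.86 = 3.840
L(8,3) = 236, L_eff = 236/255 = 0.925490
t(8,3) = 4.7 - 3.840·0.925490 = 1.146
Σt over all 9·12 pixels = 119634/425 ≈ 281.4917647
V = pitch²·Σt = 0.8²·119634/425 = 180.155

t(8,3)=1.146 V=180.155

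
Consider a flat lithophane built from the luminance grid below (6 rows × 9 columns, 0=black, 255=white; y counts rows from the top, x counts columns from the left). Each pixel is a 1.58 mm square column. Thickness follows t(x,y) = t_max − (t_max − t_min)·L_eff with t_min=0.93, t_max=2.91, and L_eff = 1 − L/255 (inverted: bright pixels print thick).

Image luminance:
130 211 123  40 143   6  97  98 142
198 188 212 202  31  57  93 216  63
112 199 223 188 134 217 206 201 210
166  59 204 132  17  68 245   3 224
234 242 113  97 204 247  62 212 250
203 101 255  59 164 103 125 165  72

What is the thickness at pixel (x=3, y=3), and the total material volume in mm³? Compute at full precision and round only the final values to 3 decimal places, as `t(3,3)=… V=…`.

span = t_max - t_min = 2.91 - 0.93 = 1.980
L(3,3) = 132, L_eff = 1 - 132/255 = 0.482353 (inverted)
t(3,3) = 2.91 - 1.980·0.482353 = 1.955
Σt over all 6·9 pixels = 476313/4250 ≈ 112.0736471
V = pitch²·Σt = 1.58²·476313/4250 = 279.781

t(3,3)=1.955 V=279.781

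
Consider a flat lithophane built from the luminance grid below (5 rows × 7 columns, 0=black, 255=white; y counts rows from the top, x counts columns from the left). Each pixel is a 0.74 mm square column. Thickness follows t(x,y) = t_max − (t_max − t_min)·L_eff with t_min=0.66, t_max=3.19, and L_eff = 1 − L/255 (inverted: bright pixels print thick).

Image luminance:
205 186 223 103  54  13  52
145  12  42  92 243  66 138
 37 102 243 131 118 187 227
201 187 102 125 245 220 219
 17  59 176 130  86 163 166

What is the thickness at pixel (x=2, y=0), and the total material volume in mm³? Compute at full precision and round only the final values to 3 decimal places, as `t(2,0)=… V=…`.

span = t_max - t_min = 3.19 - 0.66 = 2.530
L(2,0) = 223, L_eff = 1 - 223/255 = 0.125490 (inverted)
t(2,0) = 3.19 - 2.530·0.125490 = 2.873
Σt over all 5·7 pixels = 356389/5100 ≈ 69.8801961
V = pitch²·Σt = 0.74²·356389/5100 = 38.266

t(2,0)=2.873 V=38.266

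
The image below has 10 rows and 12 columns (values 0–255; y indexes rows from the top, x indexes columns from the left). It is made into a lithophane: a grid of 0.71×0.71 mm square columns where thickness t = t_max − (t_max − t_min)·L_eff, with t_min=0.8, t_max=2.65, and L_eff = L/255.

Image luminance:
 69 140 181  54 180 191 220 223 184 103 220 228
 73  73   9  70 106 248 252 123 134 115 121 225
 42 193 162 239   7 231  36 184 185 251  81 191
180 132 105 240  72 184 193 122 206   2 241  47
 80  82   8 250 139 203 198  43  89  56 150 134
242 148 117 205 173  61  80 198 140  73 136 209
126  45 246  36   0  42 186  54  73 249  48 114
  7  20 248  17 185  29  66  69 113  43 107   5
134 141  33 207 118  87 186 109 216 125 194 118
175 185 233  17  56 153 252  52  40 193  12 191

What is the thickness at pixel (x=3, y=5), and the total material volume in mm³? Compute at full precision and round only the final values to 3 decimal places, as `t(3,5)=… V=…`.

t(3,5)=1.163 V=103.116

span = t_max - t_min = 2.65 - 0.8 = 1.850
L(3,5) = 205, L_eff = 205/255 = 0.803922
t(3,5) = 2.65 - 1.850·0.803922 = 1.163
Σt over all 10·12 pixels = 1043231/5100 ≈ 204.5550980
V = pitch²·Σt = 0.71²·1043231/5100 = 103.116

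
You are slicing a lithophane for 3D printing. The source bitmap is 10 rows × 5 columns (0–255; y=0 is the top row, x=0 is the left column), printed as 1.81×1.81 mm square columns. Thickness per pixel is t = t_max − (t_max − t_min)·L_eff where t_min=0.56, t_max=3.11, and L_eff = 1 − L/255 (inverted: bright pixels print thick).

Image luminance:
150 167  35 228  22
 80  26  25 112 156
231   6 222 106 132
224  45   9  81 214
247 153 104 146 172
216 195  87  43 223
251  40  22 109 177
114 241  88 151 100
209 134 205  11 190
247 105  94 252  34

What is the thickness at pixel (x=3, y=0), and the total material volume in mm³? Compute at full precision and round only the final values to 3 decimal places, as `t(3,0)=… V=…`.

t(3,0)=2.840 V=308.969

span = t_max - t_min = 3.11 - 0.56 = 2.550
L(3,0) = 228, L_eff = 1 - 228/255 = 0.105882 (inverted)
t(3,0) = 3.11 - 2.550·0.105882 = 2.840
Σt over all 10·5 pixels = 94.31
V = pitch²·Σt = 1.81²·94.31 = 308.969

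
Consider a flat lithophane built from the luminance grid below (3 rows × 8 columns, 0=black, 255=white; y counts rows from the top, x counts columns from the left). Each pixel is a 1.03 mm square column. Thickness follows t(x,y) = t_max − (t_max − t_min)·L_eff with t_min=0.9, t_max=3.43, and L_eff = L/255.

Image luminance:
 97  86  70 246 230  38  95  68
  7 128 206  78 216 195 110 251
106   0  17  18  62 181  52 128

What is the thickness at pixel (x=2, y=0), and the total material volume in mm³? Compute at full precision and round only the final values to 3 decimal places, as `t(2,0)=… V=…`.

t(2,0)=2.735 V=59.072

span = t_max - t_min = 3.43 - 0.9 = 2.530
L(2,0) = 70, L_eff = 70/255 = 0.274510
t(2,0) = 3.43 - 2.530·0.274510 = 2.735
Σt over all 3·8 pixels = 94657/1700 ≈ 55.6805882
V = pitch²·Σt = 1.03²·94657/1700 = 59.072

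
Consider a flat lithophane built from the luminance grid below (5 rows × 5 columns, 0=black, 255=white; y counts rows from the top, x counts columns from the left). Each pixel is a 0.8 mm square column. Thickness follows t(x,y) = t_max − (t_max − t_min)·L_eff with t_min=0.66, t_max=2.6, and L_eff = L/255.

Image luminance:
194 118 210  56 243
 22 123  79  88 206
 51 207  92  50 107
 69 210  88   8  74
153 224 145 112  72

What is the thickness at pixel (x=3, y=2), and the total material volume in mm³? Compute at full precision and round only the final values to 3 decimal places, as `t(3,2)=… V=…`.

t(3,2)=2.220 V=26.988

span = t_max - t_min = 2.6 - 0.66 = 1.940
L(3,2) = 50, L_eff = 50/255 = 0.196078
t(3,2) = 2.6 - 1.940·0.196078 = 2.220
Σt over all 5·5 pixels = 537653/12750 ≈ 42.1688627
V = pitch²·Σt = 0.8²·537653/12750 = 26.988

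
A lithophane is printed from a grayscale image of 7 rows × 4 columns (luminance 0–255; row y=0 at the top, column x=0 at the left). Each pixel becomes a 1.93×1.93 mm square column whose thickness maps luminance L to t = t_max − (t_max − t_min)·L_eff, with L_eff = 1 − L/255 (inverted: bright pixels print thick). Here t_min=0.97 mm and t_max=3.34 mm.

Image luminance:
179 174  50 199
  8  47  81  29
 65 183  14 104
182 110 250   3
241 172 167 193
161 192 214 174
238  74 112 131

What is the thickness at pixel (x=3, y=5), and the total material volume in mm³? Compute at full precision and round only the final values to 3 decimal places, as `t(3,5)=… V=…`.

span = t_max - t_min = 3.34 - 0.97 = 2.370
L(3,5) = 174, L_eff = 1 - 174/255 = 0.317647 (inverted)
t(3,5) = 3.34 - 2.370·0.317647 = 2.587
Σt over all 7·4 pixels = 526873/8500 ≈ 61.9850588
V = pitch²·Σt = 1.93²·526873/8500 = 230.888

t(3,5)=2.587 V=230.888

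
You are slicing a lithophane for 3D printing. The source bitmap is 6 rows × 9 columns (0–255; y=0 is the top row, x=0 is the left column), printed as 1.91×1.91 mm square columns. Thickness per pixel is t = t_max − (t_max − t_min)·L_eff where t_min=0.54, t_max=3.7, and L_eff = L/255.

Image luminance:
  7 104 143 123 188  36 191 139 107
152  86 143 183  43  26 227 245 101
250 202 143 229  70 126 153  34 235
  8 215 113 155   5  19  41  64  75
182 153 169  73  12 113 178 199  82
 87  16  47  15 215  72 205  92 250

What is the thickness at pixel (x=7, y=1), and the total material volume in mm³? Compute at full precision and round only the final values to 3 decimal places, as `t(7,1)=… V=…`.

t(7,1)=0.664 V=433.186

span = t_max - t_min = 3.7 - 0.54 = 3.160
L(7,1) = 245, L_eff = 245/255 = 0.960784
t(7,1) = 3.7 - 3.160·0.960784 = 0.664
Σt over all 6·9 pixels = 756986/6375 ≈ 118.7429020
V = pitch²·Σt = 1.91²·756986/6375 = 433.186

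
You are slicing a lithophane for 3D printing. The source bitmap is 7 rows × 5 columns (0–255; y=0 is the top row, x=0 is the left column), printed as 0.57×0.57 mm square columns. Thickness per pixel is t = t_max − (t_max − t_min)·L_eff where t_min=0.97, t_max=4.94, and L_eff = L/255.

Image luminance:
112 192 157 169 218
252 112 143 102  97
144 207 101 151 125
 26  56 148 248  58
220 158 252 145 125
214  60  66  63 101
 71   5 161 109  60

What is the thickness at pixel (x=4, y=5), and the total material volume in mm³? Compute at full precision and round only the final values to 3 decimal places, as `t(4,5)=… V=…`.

span = t_max - t_min = 4.94 - 0.97 = 3.970
L(4,5) = 101, L_eff = 101/255 = 0.396078
t(4,5) = 4.94 - 3.970·0.396078 = 3.368
Σt over all 7·5 pixels = 1285817/12750 ≈ 100.8483922
V = pitch²·Σt = 0.57²·1285817/12750 = 32.766

t(4,5)=3.368 V=32.766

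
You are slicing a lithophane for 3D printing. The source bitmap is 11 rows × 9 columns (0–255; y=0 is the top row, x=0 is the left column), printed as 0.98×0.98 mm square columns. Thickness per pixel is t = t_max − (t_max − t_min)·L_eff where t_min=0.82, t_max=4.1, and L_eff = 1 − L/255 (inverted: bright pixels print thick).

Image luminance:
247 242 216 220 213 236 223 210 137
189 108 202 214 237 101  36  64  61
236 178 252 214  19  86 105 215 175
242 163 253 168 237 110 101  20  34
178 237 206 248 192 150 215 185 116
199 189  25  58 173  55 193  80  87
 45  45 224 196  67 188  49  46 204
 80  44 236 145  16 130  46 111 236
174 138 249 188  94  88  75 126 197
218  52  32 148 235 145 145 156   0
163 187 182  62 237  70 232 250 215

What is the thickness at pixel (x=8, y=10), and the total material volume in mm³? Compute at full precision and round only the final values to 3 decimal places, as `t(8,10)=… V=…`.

t(8,10)=3.585 V=262.228

span = t_max - t_min = 4.1 - 0.82 = 3.280
L(8,10) = 215, L_eff = 1 - 215/255 = 0.156863 (inverted)
t(8,10) = 4.1 - 3.280·0.156863 = 3.585
Σt over all 11·9 pixels = 1160423/4250 ≈ 273.0407059
V = pitch²·Σt = 0.98²·1160423/4250 = 262.228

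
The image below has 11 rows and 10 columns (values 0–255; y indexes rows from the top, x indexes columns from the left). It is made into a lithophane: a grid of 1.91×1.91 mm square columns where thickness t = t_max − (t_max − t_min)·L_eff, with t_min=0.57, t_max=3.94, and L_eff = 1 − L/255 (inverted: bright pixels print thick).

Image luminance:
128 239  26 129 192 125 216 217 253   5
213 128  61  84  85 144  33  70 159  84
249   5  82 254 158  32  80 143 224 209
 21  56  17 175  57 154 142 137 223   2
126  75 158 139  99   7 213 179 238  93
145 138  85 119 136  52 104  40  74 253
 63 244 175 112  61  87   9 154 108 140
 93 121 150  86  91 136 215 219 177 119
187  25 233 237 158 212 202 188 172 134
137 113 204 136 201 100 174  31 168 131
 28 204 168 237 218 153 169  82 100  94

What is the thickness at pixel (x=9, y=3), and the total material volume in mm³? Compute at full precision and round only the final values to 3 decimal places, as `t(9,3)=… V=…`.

span = t_max - t_min = 3.94 - 0.57 = 3.370
L(9,3) = 2, L_eff = 1 - 2/255 = 0.992157 (inverted)
t(9,3) = 3.94 - 3.370·0.992157 = 0.596
Σt over all 11·10 pixels = 217751/850 ≈ 256.1776471
V = pitch²·Σt = 1.91²·217751/850 = 934.562

t(9,3)=0.596 V=934.562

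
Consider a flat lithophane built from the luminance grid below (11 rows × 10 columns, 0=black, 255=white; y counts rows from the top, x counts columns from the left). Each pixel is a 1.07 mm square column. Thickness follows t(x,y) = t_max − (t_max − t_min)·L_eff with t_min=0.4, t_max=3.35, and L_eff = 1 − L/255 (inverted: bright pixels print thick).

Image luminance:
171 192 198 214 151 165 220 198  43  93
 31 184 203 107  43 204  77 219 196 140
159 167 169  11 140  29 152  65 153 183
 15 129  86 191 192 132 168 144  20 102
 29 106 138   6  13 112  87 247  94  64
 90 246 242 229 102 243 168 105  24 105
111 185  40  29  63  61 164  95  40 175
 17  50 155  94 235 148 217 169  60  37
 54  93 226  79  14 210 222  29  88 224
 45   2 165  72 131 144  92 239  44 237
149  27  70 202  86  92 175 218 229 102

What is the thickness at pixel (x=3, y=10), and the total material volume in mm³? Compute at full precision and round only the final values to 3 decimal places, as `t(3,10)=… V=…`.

t(3,10)=2.737 V=233.301

span = t_max - t_min = 3.35 - 0.4 = 2.950
L(3,10) = 202, L_eff = 1 - 202/255 = 0.207843 (inverted)
t(3,10) = 3.35 - 2.950·0.207843 = 2.737
Σt over all 11·10 pixels = 1039249/5100 ≈ 203.7743137
V = pitch²·Σt = 1.07²·1039249/5100 = 233.301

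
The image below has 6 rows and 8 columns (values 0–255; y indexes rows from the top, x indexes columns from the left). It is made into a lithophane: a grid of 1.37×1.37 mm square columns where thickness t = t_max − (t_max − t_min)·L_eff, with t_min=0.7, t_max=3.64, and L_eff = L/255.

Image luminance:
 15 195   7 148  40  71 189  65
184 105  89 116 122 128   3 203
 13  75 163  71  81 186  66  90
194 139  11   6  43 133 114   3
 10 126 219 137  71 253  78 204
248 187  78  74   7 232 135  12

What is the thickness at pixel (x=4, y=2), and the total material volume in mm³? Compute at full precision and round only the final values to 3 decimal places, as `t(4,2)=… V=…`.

t(4,2)=2.706 V=216.726

span = t_max - t_min = 3.64 - 0.7 = 2.940
L(4,2) = 81, L_eff = 81/255 = 0.317647
t(4,2) = 3.64 - 2.940·0.317647 = 2.706
Σt over all 6·8 pixels = 490749/4250 ≈ 115.4703529
V = pitch²·Σt = 1.37²·490749/4250 = 216.726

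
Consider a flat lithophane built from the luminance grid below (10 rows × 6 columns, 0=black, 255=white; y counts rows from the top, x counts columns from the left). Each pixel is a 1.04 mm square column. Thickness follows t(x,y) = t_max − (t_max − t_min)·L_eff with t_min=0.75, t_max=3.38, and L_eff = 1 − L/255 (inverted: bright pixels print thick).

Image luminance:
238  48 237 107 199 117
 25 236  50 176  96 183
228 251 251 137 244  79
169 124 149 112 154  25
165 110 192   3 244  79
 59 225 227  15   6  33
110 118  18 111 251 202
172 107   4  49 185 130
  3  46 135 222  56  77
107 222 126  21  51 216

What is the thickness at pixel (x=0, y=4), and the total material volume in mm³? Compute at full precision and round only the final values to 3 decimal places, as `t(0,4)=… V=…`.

span = t_max - t_min = 3.38 - 0.75 = 2.630
L(0,4) = 165, L_eff = 1 - 165/255 = 0.352941 (inverted)
t(0,4) = 3.38 - 2.630·0.352941 = 2.452
Σt over all 10·6 pixels = 795254/6375 ≈ 124.7457255
V = pitch²·Σt = 1.04²·795254/6375 = 134.925

t(0,4)=2.452 V=134.925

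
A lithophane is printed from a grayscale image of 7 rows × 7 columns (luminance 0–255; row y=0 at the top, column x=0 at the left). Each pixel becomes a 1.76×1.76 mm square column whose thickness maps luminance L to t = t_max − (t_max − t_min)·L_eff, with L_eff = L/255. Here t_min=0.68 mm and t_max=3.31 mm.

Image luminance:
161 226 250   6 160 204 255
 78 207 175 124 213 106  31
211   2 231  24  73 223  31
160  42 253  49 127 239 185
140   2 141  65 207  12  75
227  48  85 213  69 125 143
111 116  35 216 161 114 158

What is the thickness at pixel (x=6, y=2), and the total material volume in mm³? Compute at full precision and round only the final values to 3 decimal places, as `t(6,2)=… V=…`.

span = t_max - t_min = 3.31 - 0.68 = 2.630
L(6,2) = 31, L_eff = 31/255 = 0.121569
t(6,2) = 3.31 - 2.630·0.121569 = 2.990
Σt over all 7·7 pixels = 1211989/12750 ≈ 95.0579608
V = pitch²·Σt = 1.76²·1211989/12750 = 294.452

t(6,2)=2.990 V=294.452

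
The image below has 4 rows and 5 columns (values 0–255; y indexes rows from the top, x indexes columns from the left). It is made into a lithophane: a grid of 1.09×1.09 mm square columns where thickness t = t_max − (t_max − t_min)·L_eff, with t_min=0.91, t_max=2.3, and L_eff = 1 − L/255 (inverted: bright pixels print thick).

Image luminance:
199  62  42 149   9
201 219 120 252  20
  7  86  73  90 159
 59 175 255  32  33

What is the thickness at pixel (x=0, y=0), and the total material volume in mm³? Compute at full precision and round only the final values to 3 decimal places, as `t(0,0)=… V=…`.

t(0,0)=1.995 V=36.143

span = t_max - t_min = 2.3 - 0.91 = 1.390
L(0,0) = 199, L_eff = 1 - 199/255 = 0.219608 (inverted)
t(0,0) = 2.3 - 1.390·0.219608 = 1.995
Σt over all 4·5 pixels = 387869/12750 ≈ 30.4210980
V = pitch²·Σt = 1.09²·387869/12750 = 36.143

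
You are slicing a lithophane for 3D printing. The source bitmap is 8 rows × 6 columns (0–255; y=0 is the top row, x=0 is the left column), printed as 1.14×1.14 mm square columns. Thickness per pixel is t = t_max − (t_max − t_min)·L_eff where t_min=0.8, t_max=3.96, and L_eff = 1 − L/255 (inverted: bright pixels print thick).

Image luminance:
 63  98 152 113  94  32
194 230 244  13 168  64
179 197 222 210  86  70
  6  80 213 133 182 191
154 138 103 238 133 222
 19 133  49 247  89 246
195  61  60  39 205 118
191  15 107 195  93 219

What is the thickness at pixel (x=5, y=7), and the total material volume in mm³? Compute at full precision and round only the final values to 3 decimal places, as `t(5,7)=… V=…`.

span = t_max - t_min = 3.96 - 0.8 = 3.160
L(5,7) = 219, L_eff = 1 - 219/255 = 0.141176 (inverted)
t(5,7) = 3.96 - 3.160·0.141176 = 3.514
Σt over all 8·6 pixels = 758537/6375 ≈ 118.9861961
V = pitch²·Σt = 1.14²·758537/6375 = 154.634

t(5,7)=3.514 V=154.634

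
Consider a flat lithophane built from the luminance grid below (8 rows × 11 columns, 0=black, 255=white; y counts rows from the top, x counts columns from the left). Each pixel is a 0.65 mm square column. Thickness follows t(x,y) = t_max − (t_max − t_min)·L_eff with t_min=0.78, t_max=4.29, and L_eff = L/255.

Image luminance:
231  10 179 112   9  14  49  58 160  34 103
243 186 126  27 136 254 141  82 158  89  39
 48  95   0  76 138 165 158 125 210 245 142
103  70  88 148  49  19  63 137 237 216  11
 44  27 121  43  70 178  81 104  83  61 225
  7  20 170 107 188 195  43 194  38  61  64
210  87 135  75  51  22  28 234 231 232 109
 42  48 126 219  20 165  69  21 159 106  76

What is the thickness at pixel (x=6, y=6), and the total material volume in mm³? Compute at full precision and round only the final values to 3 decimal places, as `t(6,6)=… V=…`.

span = t_max - t_min = 4.29 - 0.78 = 3.510
L(6,6) = 28, L_eff = 28/255 = 0.109804
t(6,6) = 4.29 - 3.510·0.109804 = 3.905
Σt over all 8·11 pixels = 522249/2125 ≈ 245.7642353
V = pitch²·Σt = 0.65²·522249/2125 = 103.835

t(6,6)=3.905 V=103.835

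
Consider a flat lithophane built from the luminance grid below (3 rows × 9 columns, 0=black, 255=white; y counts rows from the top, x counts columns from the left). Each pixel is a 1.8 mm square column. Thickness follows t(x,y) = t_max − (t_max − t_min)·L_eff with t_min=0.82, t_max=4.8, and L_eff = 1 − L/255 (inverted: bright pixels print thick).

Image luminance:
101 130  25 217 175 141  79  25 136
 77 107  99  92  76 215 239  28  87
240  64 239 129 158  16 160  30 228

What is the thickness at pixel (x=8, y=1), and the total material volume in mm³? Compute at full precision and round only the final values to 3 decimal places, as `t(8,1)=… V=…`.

t(8,1)=2.178 V=239.270

span = t_max - t_min = 4.8 - 0.82 = 3.980
L(8,1) = 87, L_eff = 1 - 87/255 = 0.658824 (inverted)
t(8,1) = 4.8 - 3.980·0.658824 = 2.178
Σt over all 3·9 pixels = 470786/6375 ≈ 73.8487843
V = pitch²·Σt = 1.8²·470786/6375 = 239.270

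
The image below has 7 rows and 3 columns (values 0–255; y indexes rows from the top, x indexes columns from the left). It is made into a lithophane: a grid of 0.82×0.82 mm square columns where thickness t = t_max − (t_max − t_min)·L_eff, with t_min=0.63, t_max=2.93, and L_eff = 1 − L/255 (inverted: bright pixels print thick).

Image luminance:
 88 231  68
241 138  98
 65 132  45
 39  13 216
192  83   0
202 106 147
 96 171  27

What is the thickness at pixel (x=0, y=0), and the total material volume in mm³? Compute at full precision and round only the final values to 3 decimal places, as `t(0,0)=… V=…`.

span = t_max - t_min = 2.93 - 0.63 = 2.300
L(0,0) = 88, L_eff = 1 - 88/255 = 0.654902 (inverted)
t(0,0) = 2.93 - 2.300·0.654902 = 1.424
Σt over all 7·3 pixels = 177781/5100 ≈ 34.8590196
V = pitch²·Σt = 0.82²·177781/5100 = 23.439

t(0,0)=1.424 V=23.439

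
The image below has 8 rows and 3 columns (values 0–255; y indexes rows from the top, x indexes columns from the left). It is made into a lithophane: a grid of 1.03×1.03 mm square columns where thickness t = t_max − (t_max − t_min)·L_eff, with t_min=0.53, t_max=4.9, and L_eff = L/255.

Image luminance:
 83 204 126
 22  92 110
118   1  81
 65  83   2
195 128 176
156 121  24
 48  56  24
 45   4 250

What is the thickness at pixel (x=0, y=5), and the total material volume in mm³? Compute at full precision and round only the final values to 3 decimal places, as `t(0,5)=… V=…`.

t(0,5)=2.227 V=84.509

span = t_max - t_min = 4.9 - 0.53 = 4.370
L(0,5) = 156, L_eff = 156/255 = 0.611765
t(0,5) = 4.9 - 4.370·0.611765 = 2.227
Σt over all 8·3 pixels = 338547/4250 ≈ 79.6581176
V = pitch²·Σt = 1.03²·338547/4250 = 84.509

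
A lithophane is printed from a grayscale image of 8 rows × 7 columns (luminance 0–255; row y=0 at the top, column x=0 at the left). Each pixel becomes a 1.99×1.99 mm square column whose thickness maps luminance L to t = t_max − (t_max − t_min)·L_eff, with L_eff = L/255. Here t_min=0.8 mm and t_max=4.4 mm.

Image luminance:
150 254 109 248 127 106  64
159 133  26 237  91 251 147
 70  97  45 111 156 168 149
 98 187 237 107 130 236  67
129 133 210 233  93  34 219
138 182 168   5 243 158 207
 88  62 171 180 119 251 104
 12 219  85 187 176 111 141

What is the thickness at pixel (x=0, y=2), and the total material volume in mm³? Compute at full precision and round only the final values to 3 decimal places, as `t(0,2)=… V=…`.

t(0,2)=3.412 V=527.504

span = t_max - t_min = 4.4 - 0.8 = 3.600
L(0,2) = 70, L_eff = 70/255 = 0.274510
t(0,2) = 4.4 - 3.600·0.274510 = 3.412
Σt over all 8·7 pixels = 56612/425 ≈ 133.2047059
V = pitch²·Σt = 1.99²·56612/425 = 527.504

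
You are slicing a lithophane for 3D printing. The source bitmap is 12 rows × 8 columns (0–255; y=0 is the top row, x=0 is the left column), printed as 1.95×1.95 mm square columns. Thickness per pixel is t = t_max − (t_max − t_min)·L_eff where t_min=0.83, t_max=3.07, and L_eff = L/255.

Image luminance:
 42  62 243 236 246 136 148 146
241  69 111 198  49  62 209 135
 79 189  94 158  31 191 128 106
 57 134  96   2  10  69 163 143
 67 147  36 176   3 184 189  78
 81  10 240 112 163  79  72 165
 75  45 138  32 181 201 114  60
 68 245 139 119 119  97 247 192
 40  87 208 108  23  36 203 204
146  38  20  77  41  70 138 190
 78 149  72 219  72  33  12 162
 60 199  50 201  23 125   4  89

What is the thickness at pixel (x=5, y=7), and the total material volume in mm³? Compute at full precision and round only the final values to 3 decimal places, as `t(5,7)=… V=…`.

t(5,7)=2.218 V=752.111

span = t_max - t_min = 3.07 - 0.83 = 2.240
L(5,7) = 97, L_eff = 97/255 = 0.380392
t(5,7) = 3.07 - 2.240·0.380392 = 2.218
Σt over all 12·8 pixels = 420312/2125 ≈ 197.7938824
V = pitch²·Σt = 1.95²·420312/2125 = 752.111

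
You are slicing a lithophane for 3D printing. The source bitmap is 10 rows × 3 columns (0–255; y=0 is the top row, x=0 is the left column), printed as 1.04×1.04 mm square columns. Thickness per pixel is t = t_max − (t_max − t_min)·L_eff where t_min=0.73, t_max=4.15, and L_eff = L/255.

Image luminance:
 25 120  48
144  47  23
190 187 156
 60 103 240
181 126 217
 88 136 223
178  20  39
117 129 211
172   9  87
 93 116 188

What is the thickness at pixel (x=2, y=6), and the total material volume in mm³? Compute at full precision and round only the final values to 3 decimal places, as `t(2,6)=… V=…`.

span = t_max - t_min = 4.15 - 0.73 = 3.420
L(2,6) = 39, L_eff = 39/255 = 0.152941
t(2,6) = 4.15 - 3.420·0.152941 = 3.627
Σt over all 10·3 pixels = 159882/2125 ≈ 75.2385882
V = pitch²·Σt = 1.04²·159882/2125 = 81.378

t(2,6)=3.627 V=81.378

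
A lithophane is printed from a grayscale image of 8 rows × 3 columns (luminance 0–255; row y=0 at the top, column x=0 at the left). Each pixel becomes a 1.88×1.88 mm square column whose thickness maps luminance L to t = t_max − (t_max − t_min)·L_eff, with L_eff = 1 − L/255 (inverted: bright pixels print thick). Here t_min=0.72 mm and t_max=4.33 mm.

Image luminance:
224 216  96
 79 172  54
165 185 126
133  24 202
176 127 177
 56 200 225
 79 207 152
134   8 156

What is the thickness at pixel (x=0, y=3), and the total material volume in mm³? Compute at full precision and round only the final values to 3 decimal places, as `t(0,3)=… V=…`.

span = t_max - t_min = 4.33 - 0.72 = 3.610
L(0,3) = 133, L_eff = 1 - 133/255 = 0.478431 (inverted)
t(0,3) = 4.33 - 3.610·0.478431 = 2.603
Σt over all 8·3 pixels = 1658293/25500 ≈ 65.0310980
V = pitch²·Σt = 1.88²·1658293/25500 = 229.846

t(0,3)=2.603 V=229.846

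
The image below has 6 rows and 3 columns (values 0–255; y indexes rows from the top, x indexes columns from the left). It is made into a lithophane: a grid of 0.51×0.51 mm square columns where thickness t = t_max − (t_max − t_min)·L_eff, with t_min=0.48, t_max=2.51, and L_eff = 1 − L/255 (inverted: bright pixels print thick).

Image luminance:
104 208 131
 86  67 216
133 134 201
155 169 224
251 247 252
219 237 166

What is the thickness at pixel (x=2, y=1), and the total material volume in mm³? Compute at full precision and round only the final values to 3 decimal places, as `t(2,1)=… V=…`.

span = t_max - t_min = 2.51 - 0.48 = 2.030
L(2,1) = 216, L_eff = 1 - 216/255 = 0.152941 (inverted)
t(2,1) = 2.51 - 2.030·0.152941 = 2.200
Σt over all 6·3 pixels = 43496/1275 ≈ 34.1145098
V = pitch²·Σt = 0.51²·43496/1275 = 8.873

t(2,1)=2.200 V=8.873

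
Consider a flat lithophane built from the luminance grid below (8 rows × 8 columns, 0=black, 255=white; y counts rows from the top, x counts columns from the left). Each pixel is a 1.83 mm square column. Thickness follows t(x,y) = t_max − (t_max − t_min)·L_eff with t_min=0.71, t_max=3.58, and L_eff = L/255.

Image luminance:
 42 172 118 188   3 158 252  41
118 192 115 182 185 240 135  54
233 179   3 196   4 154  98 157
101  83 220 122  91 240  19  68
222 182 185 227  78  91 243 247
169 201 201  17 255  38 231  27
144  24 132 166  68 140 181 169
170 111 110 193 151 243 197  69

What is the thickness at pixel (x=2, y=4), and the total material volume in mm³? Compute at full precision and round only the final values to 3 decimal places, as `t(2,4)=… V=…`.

t(2,4)=1.498 V=426.380

span = t_max - t_min = 3.58 - 0.71 = 2.870
L(2,4) = 185, L_eff = 185/255 = 0.725490
t(2,4) = 3.58 - 2.870·0.725490 = 1.498
Σt over all 8·8 pixels = 216443/1700 ≈ 127.3194118
V = pitch²·Σt = 1.83²·216443/1700 = 426.380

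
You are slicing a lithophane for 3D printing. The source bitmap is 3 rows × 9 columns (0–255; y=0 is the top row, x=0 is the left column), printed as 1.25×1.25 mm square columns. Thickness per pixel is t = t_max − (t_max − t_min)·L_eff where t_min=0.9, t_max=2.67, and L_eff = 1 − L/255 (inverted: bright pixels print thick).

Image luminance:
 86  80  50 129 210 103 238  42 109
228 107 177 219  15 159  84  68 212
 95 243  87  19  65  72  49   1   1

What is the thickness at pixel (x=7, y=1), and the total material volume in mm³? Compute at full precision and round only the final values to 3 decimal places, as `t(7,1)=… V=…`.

t(7,1)=1.372 V=69.942

span = t_max - t_min = 2.67 - 0.9 = 1.770
L(7,1) = 68, L_eff = 1 - 68/255 = 0.733333 (inverted)
t(7,1) = 2.67 - 1.770·0.733333 = 1.372
Σt over all 3·9 pixels = 190241/4250 ≈ 44.7625882
V = pitch²·Σt = 1.25²·190241/4250 = 69.942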